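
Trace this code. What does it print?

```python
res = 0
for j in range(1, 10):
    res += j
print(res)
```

45

j=1: res = 0+1 = 1
j=2: res = 1+2 = 3
j=3: res = 3+3 = 6
j=4: res = 6+4 = 10
j=5: res = 10+5 = 15
j=6: res = 15+6 = 21
j=7: res = 21+7 = 28
j=8: res = 28+8 = 36
j=9: res = 36+9 = 45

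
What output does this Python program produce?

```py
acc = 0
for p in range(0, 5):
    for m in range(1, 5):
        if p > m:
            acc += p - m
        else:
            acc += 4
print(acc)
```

p=0,m=1: not 0>1, acc = 0+4 = 4
p=0,m=2: not 0>2, acc = 4+4 = 8
p=0,m=3: not 0>3, acc = 8+4 = 12
p=0,m=4: not 0>4, acc = 12+4 = 16
p=1,m=1: not 1>1, acc = 16+4 = 20
p=1,m=2: not 1>2, acc = 20+4 = 24
p=1,m=3: not 1>3, acc = 24+4 = 28
p=1,m=4: not 1>4, acc = 28+4 = 32
p=2,m=1: 2>1, acc = 32+1 = 33
p=2,m=2: not 2>2, acc = 33+4 = 37
p=2,m=3: not 2>3, acc = 37+4 = 41
p=2,m=4: not 2>4, acc = 41+4 = 45
p=3,m=1: 3>1, acc = 45+2 = 47
p=3,m=2: 3>2, acc = 47+1 = 48
p=3,m=3: not 3>3, acc = 48+4 = 52
p=3,m=4: not 3>4, acc = 52+4 = 56
p=4,m=1: 4>1, acc = 56+3 = 59
p=4,m=2: 4>2, acc = 59+2 = 61
p=4,m=3: 4>3, acc = 61+1 = 62
p=4,m=4: not 4>4, acc = 62+4 = 66

66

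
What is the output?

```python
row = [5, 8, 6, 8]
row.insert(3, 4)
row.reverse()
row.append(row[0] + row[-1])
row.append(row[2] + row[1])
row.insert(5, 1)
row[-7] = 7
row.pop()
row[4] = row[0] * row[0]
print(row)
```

[8, 7, 6, 8, 64, 1, 13]

insert 4 at 3 → [5, 8, 6, 4, 8]
reverse → [8, 4, 6, 8, 5]
append row[0]+row[-1] = 8+5 = 13 → [8, 4, 6, 8, 5, 13]
append row[2]+row[1] = 6+4 = 10 → [8, 4, 6, 8, 5, 13, 10]
insert 1 at 5 → [8, 4, 6, 8, 5, 1, 13, 10]
row[-7] = 7 → [8, 7, 6, 8, 5, 1, 13, 10]
pop() removes 10 → [8, 7, 6, 8, 5, 1, 13]
row[4] = row[0]*row[0] = 8*8 = 64 → [8, 7, 6, 8, 64, 1, 13]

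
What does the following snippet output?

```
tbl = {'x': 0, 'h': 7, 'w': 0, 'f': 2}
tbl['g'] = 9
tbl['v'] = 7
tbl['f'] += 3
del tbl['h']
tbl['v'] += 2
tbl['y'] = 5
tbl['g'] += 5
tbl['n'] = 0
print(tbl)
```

{'x': 0, 'w': 0, 'f': 5, 'g': 14, 'v': 9, 'y': 5, 'n': 0}

tbl['g'] = 9 → {'x': 0, 'h': 7, 'w': 0, 'f': 2, 'g': 9}
tbl['v'] = 7 → {'x': 0, 'h': 7, 'w': 0, 'f': 2, 'g': 9, 'v': 7}
tbl['f'] = 2+3 = 5 → {'x': 0, 'h': 7, 'w': 0, 'f': 5, 'g': 9, 'v': 7}
del 'h' → {'x': 0, 'w': 0, 'f': 5, 'g': 9, 'v': 7}
tbl['v'] = 7+2 = 9 → {'x': 0, 'w': 0, 'f': 5, 'g': 9, 'v': 9}
tbl['y'] = 5 → {'x': 0, 'w': 0, 'f': 5, 'g': 9, 'v': 9, 'y': 5}
tbl['g'] = 9+5 = 14 → {'x': 0, 'w': 0, 'f': 5, 'g': 14, 'v': 9, 'y': 5}
tbl['n'] = 0 → {'x': 0, 'w': 0, 'f': 5, 'g': 14, 'v': 9, 'y': 5, 'n': 0}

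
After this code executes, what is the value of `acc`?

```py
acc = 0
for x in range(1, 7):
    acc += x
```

x=1: acc = 0+1 = 1
x=2: acc = 1+2 = 3
x=3: acc = 3+3 = 6
x=4: acc = 6+4 = 10
x=5: acc = 10+5 = 15
x=6: acc = 15+6 = 21

21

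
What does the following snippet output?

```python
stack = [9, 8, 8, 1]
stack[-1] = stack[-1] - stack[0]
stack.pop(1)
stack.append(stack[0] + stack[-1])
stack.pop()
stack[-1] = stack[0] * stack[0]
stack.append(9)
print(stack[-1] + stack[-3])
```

stack[-1] = stack[-1]-stack[0] = 1-9 = -8 → [9, 8, 8, -8]
pop(1) removes 8 → [9, 8, -8]
append stack[0]+stack[-1] = 9+(-8) = 1 → [9, 8, -8, 1]
pop() removes 1 → [9, 8, -8]
stack[-1] = stack[0]*stack[0] = 9*9 = 81 → [9, 8, 81]
append 9 → [9, 8, 81, 9]
stack[-1]+stack[-3] = 9+8 = 17

17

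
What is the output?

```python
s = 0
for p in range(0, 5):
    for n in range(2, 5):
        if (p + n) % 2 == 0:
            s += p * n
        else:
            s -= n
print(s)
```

p=0,n=2: even sum, s = 0+0 = 0
p=0,n=3: odd sum, s = 0-3 = -3
p=0,n=4: even sum, s = (-3)+0 = -3
p=1,n=2: odd sum, s = (-3)-2 = -5
p=1,n=3: even sum, s = (-5)+3 = -2
p=1,n=4: odd sum, s = (-2)-4 = -6
p=2,n=2: even sum, s = (-6)+4 = -2
p=2,n=3: odd sum, s = (-2)-3 = -5
p=2,n=4: even sum, s = (-5)+8 = 3
p=3,n=2: odd sum, s = 3-2 = 1
p=3,n=3: even sum, s = 1+9 = 10
p=3,n=4: odd sum, s = 10-4 = 6
p=4,n=2: even sum, s = 6+8 = 14
p=4,n=3: odd sum, s = 14-3 = 11
p=4,n=4: even sum, s = 11+16 = 27

27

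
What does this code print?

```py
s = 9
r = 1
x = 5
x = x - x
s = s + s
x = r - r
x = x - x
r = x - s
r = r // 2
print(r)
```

x = 5-5 = 0
s = 9+9 = 18
x = 1-1 = 0
x = 0-0 = 0
r = 0-18 = -18
r = (-18)//2 = -9

-9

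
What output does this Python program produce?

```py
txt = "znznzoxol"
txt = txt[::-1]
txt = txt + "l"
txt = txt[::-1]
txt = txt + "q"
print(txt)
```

reverse → 'loxoznznz'
+ 'l' → 'loxoznznzl'
reverse → 'lznznzoxol'
+ 'q' → 'lznznzoxolq'

lznznzoxolq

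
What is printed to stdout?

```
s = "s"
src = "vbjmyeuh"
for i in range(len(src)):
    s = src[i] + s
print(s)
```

hueymjbvs

i=0: prepend 'v' → 'vs'
i=1: prepend 'b' → 'bvs'
i=2: prepend 'j' → 'jbvs'
i=3: prepend 'm' → 'mjbvs'
i=4: prepend 'y' → 'ymjbvs'
i=5: prepend 'e' → 'eymjbvs'
i=6: prepend 'u' → 'ueymjbvs'
i=7: prepend 'h' → 'hueymjbvs'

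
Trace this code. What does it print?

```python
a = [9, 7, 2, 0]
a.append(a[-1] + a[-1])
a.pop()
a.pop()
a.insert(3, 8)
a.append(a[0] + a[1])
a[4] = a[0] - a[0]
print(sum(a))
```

26

append a[-1]+a[-1] = 0+0 = 0 → [9, 7, 2, 0, 0]
pop() removes 0 → [9, 7, 2, 0]
pop() removes 0 → [9, 7, 2]
insert 8 at 3 → [9, 7, 2, 8]
append a[0]+a[1] = 9+7 = 16 → [9, 7, 2, 8, 16]
a[4] = a[0]-a[0] = 9-9 = 0 → [9, 7, 2, 8, 0]
sum = 26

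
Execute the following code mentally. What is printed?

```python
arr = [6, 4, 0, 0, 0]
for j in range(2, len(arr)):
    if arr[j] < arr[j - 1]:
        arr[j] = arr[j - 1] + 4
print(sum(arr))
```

46

j=2: 0<4, arr[2] = 4+4 = 8 → [6, 4, 8, 0, 0]
j=3: 0<8, arr[3] = 8+4 = 12 → [6, 4, 8, 12, 0]
j=4: 0<12, arr[4] = 12+4 = 16 → [6, 4, 8, 12, 16]
sum = 46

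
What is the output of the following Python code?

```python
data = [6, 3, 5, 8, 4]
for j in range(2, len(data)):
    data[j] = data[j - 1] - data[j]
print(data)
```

j=2: data[2] = 3-5 = -2 → [6, 3, -2, 8, 4]
j=3: data[3] = (-2)-8 = -10 → [6, 3, -2, -10, 4]
j=4: data[4] = (-10)-4 = -14 → [6, 3, -2, -10, -14]

[6, 3, -2, -10, -14]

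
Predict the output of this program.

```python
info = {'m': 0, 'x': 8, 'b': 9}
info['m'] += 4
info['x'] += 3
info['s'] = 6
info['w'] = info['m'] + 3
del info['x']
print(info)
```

info['m'] = 0+4 = 4 → {'m': 4, 'x': 8, 'b': 9}
info['x'] = 8+3 = 11 → {'m': 4, 'x': 11, 'b': 9}
info['s'] = 6 → {'m': 4, 'x': 11, 'b': 9, 's': 6}
info['w'] = info['m']+3 = 7 → {'m': 4, 'x': 11, 'b': 9, 's': 6, 'w': 7}
del 'x' → {'m': 4, 'b': 9, 's': 6, 'w': 7}

{'m': 4, 'b': 9, 's': 6, 'w': 7}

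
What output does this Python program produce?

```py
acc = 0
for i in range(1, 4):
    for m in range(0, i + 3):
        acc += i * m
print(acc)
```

71

i=1,m=0: acc = 0+0 = 0
i=1,m=1: acc = 0+1 = 1
i=1,m=2: acc = 1+2 = 3
i=1,m=3: acc = 3+3 = 6
i=2,m=0: acc = 6+0 = 6
i=2,m=1: acc = 6+2 = 8
i=2,m=2: acc = 8+4 = 12
i=2,m=3: acc = 12+6 = 18
i=2,m=4: acc = 18+8 = 26
i=3,m=0: acc = 26+0 = 26
i=3,m=1: acc = 26+3 = 29
i=3,m=2: acc = 29+6 = 35
i=3,m=3: acc = 35+9 = 44
i=3,m=4: acc = 44+12 = 56
i=3,m=5: acc = 56+15 = 71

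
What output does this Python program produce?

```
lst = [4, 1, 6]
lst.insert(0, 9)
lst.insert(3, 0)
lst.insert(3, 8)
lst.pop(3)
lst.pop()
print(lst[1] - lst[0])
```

insert 9 at 0 → [9, 4, 1, 6]
insert 0 at 3 → [9, 4, 1, 0, 6]
insert 8 at 3 → [9, 4, 1, 8, 0, 6]
pop(3) removes 8 → [9, 4, 1, 0, 6]
pop() removes 6 → [9, 4, 1, 0]
lst[1]-lst[0] = 4-9 = -5

-5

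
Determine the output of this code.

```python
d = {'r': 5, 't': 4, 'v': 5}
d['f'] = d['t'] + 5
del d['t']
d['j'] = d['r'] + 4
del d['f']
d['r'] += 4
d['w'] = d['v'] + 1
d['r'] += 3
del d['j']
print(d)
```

{'r': 12, 'v': 5, 'w': 6}

d['f'] = d['t']+5 = 9 → {'r': 5, 't': 4, 'v': 5, 'f': 9}
del 't' → {'r': 5, 'v': 5, 'f': 9}
d['j'] = d['r']+4 = 9 → {'r': 5, 'v': 5, 'f': 9, 'j': 9}
del 'f' → {'r': 5, 'v': 5, 'j': 9}
d['r'] = 5+4 = 9 → {'r': 9, 'v': 5, 'j': 9}
d['w'] = d['v']+1 = 6 → {'r': 9, 'v': 5, 'j': 9, 'w': 6}
d['r'] = 9+3 = 12 → {'r': 12, 'v': 5, 'j': 9, 'w': 6}
del 'j' → {'r': 12, 'v': 5, 'w': 6}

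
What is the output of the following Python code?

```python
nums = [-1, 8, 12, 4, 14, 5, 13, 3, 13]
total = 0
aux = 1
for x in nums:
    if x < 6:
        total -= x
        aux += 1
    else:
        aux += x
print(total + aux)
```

54

x=-1: <6, total = 0-(-1) = 1; aux=2
x=8: not <6; aux=10
x=12: not <6; aux=22
x=4: <6, total = 1-4 = -3; aux=23
x=14: not <6; aux=37
x=5: <6, total = (-3)-5 = -8; aux=38
x=13: not <6; aux=51
x=3: <6, total = (-8)-3 = -11; aux=52
x=13: not <6; aux=65
total+aux = (-11)+65 = 54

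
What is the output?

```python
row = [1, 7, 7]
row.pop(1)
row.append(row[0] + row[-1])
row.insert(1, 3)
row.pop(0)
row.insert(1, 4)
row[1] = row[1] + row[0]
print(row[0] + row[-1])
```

pop(1) removes 7 → [1, 7]
append row[0]+row[-1] = 1+7 = 8 → [1, 7, 8]
insert 3 at 1 → [1, 3, 7, 8]
pop(0) removes 1 → [3, 7, 8]
insert 4 at 1 → [3, 4, 7, 8]
row[1] = row[1]+row[0] = 4+3 = 7 → [3, 7, 7, 8]
row[0]+row[-1] = 3+8 = 11

11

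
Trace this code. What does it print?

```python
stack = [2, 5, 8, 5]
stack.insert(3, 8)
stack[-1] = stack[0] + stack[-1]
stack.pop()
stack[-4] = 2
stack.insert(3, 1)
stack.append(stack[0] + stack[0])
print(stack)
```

insert 8 at 3 → [2, 5, 8, 8, 5]
stack[-1] = stack[0]+stack[-1] = 2+5 = 7 → [2, 5, 8, 8, 7]
pop() removes 7 → [2, 5, 8, 8]
stack[-4] = 2 → [2, 5, 8, 8]
insert 1 at 3 → [2, 5, 8, 1, 8]
append stack[0]+stack[0] = 2+2 = 4 → [2, 5, 8, 1, 8, 4]

[2, 5, 8, 1, 8, 4]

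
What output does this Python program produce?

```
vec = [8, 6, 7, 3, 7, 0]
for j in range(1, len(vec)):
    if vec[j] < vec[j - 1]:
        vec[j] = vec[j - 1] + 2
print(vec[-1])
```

j=1: 6<8, vec[1] = 8+2 = 10 → [8, 10, 7, 3, 7, 0]
j=2: 7<10, vec[2] = 10+2 = 12 → [8, 10, 12, 3, 7, 0]
j=3: 3<12, vec[3] = 12+2 = 14 → [8, 10, 12, 14, 7, 0]
j=4: 7<14, vec[4] = 14+2 = 16 → [8, 10, 12, 14, 16, 0]
j=5: 0<16, vec[5] = 16+2 = 18 → [8, 10, 12, 14, 16, 18]

18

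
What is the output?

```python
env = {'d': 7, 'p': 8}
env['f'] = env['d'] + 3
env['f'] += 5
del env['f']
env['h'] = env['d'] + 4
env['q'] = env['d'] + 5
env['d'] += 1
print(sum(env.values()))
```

39

env['f'] = env['d']+3 = 10 → {'d': 7, 'p': 8, 'f': 10}
env['f'] = 10+5 = 15 → {'d': 7, 'p': 8, 'f': 15}
del 'f' → {'d': 7, 'p': 8}
env['h'] = env['d']+4 = 11 → {'d': 7, 'p': 8, 'h': 11}
env['q'] = env['d']+5 = 12 → {'d': 7, 'p': 8, 'h': 11, 'q': 12}
env['d'] = 7+1 = 8 → {'d': 8, 'p': 8, 'h': 11, 'q': 12}
sum of values = 39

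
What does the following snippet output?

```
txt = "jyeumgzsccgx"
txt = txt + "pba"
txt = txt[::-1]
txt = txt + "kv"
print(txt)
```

+ 'pba' → 'jyeumgzsccgxpba'
reverse → 'abpxgccszgmueyj'
+ 'kv' → 'abpxgccszgmueyjkv'

abpxgccszgmueyjkv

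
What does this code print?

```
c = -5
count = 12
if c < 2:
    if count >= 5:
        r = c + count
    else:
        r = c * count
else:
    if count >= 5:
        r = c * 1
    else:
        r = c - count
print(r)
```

c=-5, count=12
c < 2 is True; count >= 5 is True
→ r = c + count = 7

7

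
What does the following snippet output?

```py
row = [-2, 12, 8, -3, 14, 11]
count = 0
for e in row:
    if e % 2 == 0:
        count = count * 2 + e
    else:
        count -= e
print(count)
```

57

e=-2: even, count = 0*2+(-2) = -2
e=12: even, count = (-2)*2+12 = 8
e=8: even, count = 8*2+8 = 24
e=-3: not even, count = 24-(-3) = 27
e=14: even, count = 27*2+14 = 68
e=11: not even, count = 68-11 = 57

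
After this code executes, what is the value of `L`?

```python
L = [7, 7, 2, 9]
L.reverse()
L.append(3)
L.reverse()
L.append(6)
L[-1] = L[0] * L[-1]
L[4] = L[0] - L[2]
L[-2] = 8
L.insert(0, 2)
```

reverse → [9, 2, 7, 7]
append 3 → [9, 2, 7, 7, 3]
reverse → [3, 7, 7, 2, 9]
append 6 → [3, 7, 7, 2, 9, 6]
L[-1] = L[0]*L[-1] = 3*6 = 18 → [3, 7, 7, 2, 9, 18]
L[4] = L[0]-L[2] = 3-7 = -4 → [3, 7, 7, 2, -4, 18]
L[-2] = 8 → [3, 7, 7, 2, 8, 18]
insert 2 at 0 → [2, 3, 7, 7, 2, 8, 18]

[2, 3, 7, 7, 2, 8, 18]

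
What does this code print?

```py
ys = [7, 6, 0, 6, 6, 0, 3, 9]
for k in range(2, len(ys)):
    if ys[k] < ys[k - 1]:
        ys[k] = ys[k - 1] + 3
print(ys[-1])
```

k=2: 0<6, ys[2] = 6+3 = 9 → [7, 6, 9, 6, 6, 0, 3, 9]
k=3: 6<9, ys[3] = 9+3 = 12 → [7, 6, 9, 12, 6, 0, 3, 9]
k=4: 6<12, ys[4] = 12+3 = 15 → [7, 6, 9, 12, 15, 0, 3, 9]
k=5: 0<15, ys[5] = 15+3 = 18 → [7, 6, 9, 12, 15, 18, 3, 9]
k=6: 3<18, ys[6] = 18+3 = 21 → [7, 6, 9, 12, 15, 18, 21, 9]
k=7: 9<21, ys[7] = 21+3 = 24 → [7, 6, 9, 12, 15, 18, 21, 24]

24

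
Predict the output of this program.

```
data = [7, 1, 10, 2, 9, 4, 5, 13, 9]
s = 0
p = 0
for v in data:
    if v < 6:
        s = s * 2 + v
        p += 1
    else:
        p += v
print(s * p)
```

1508

v=7: not <6; p=7
v=1: <6, s = 0*2+1 = 1; p=8
v=10: not <6; p=18
v=2: <6, s = 1*2+2 = 4; p=19
v=9: not <6; p=28
v=4: <6, s = 4*2+4 = 12; p=29
v=5: <6, s = 12*2+5 = 29; p=30
v=13: not <6; p=43
v=9: not <6; p=52
s*p = 29*52 = 1508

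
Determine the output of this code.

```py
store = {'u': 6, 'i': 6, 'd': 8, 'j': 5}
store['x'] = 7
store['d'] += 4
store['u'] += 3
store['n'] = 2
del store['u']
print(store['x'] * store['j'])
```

store['x'] = 7 → {'u': 6, 'i': 6, 'd': 8, 'j': 5, 'x': 7}
store['d'] = 8+4 = 12 → {'u': 6, 'i': 6, 'd': 12, 'j': 5, 'x': 7}
store['u'] = 6+3 = 9 → {'u': 9, 'i': 6, 'd': 12, 'j': 5, 'x': 7}
store['n'] = 2 → {'u': 9, 'i': 6, 'd': 12, 'j': 5, 'x': 7, 'n': 2}
del 'u' → {'i': 6, 'd': 12, 'j': 5, 'x': 7, 'n': 2}
store['x']*store['j'] = 7*5 = 35

35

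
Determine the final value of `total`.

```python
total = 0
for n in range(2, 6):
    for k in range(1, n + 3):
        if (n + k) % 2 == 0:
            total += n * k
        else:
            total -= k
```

136

n=2,k=1: odd sum, total = 0-1 = -1
n=2,k=2: even sum, total = (-1)+4 = 3
n=2,k=3: odd sum, total = 3-3 = 0
n=2,k=4: even sum, total = 0+8 = 8
n=3,k=1: even sum, total = 8+3 = 11
n=3,k=2: odd sum, total = 11-2 = 9
n=3,k=3: even sum, total = 9+9 = 18
n=3,k=4: odd sum, total = 18-4 = 14
n=3,k=5: even sum, total = 14+15 = 29
n=4,k=1: odd sum, total = 29-1 = 28
n=4,k=2: even sum, total = 28+8 = 36
n=4,k=3: odd sum, total = 36-3 = 33
n=4,k=4: even sum, total = 33+16 = 49
n=4,k=5: odd sum, total = 49-5 = 44
n=4,k=6: even sum, total = 44+24 = 68
n=5,k=1: even sum, total = 68+5 = 73
n=5,k=2: odd sum, total = 73-2 = 71
n=5,k=3: even sum, total = 71+15 = 86
n=5,k=4: odd sum, total = 86-4 = 82
n=5,k=5: even sum, total = 82+25 = 107
n=5,k=6: odd sum, total = 107-6 = 101
n=5,k=7: even sum, total = 101+35 = 136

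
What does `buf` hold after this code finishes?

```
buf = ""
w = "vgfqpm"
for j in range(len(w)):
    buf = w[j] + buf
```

'mpqfgv'

j=0: prepend 'v' → 'v'
j=1: prepend 'g' → 'gv'
j=2: prepend 'f' → 'fgv'
j=3: prepend 'q' → 'qfgv'
j=4: prepend 'p' → 'pqfgv'
j=5: prepend 'm' → 'mpqfgv'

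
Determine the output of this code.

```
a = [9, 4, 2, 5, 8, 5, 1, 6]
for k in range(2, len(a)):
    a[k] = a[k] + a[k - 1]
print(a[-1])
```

k=2: a[2] = 2+4 = 6 → [9, 4, 6, 5, 8, 5, 1, 6]
k=3: a[3] = 5+6 = 11 → [9, 4, 6, 11, 8, 5, 1, 6]
k=4: a[4] = 8+11 = 19 → [9, 4, 6, 11, 19, 5, 1, 6]
k=5: a[5] = 5+19 = 24 → [9, 4, 6, 11, 19, 24, 1, 6]
k=6: a[6] = 1+24 = 25 → [9, 4, 6, 11, 19, 24, 25, 6]
k=7: a[7] = 6+25 = 31 → [9, 4, 6, 11, 19, 24, 25, 31]

31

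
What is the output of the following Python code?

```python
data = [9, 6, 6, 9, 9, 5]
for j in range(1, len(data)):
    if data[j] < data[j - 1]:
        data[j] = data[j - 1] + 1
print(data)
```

j=1: 6<9, data[1] = 9+1 = 10 → [9, 10, 6, 9, 9, 5]
j=2: 6<10, data[2] = 10+1 = 11 → [9, 10, 11, 9, 9, 5]
j=3: 9<11, data[3] = 11+1 = 12 → [9, 10, 11, 12, 9, 5]
j=4: 9<12, data[4] = 12+1 = 13 → [9, 10, 11, 12, 13, 5]
j=5: 5<13, data[5] = 13+1 = 14 → [9, 10, 11, 12, 13, 14]

[9, 10, 11, 12, 13, 14]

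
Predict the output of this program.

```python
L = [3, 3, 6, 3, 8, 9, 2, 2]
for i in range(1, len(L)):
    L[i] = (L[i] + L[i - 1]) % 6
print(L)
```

i=1: L[1] = (3+3)%6 = 0 → [3, 0, 6, 3, 8, 9, 2, 2]
i=2: L[2] = (6+0)%6 = 0 → [3, 0, 0, 3, 8, 9, 2, 2]
i=3: L[3] = (3+0)%6 = 3 → [3, 0, 0, 3, 8, 9, 2, 2]
i=4: L[4] = (8+3)%6 = 5 → [3, 0, 0, 3, 5, 9, 2, 2]
i=5: L[5] = (9+5)%6 = 2 → [3, 0, 0, 3, 5, 2, 2, 2]
i=6: L[6] = (2+2)%6 = 4 → [3, 0, 0, 3, 5, 2, 4, 2]
i=7: L[7] = (2+4)%6 = 0 → [3, 0, 0, 3, 5, 2, 4, 0]

[3, 0, 0, 3, 5, 2, 4, 0]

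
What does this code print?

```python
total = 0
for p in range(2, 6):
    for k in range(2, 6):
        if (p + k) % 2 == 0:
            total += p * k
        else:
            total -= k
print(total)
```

p=2,k=2: even sum, total = 0+4 = 4
p=2,k=3: odd sum, total = 4-3 = 1
p=2,k=4: even sum, total = 1+8 = 9
p=2,k=5: odd sum, total = 9-5 = 4
p=3,k=2: odd sum, total = 4-2 = 2
p=3,k=3: even sum, total = 2+9 = 11
p=3,k=4: odd sum, total = 11-4 = 7
p=3,k=5: even sum, total = 7+15 = 22
p=4,k=2: even sum, total = 22+8 = 30
p=4,k=3: odd sum, total = 30-3 = 27
p=4,k=4: even sum, total = 27+16 = 43
p=4,k=5: odd sum, total = 43-5 = 38
p=5,k=2: odd sum, total = 38-2 = 36
p=5,k=3: even sum, total = 36+15 = 51
p=5,k=4: odd sum, total = 51-4 = 47
p=5,k=5: even sum, total = 47+25 = 72

72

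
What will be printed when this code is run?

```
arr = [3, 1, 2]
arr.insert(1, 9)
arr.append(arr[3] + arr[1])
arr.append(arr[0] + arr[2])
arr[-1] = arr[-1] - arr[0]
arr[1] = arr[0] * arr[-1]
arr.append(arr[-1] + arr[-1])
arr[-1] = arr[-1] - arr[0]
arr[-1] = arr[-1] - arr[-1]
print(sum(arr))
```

21

insert 9 at 1 → [3, 9, 1, 2]
append arr[3]+arr[1] = 2+9 = 11 → [3, 9, 1, 2, 11]
append arr[0]+arr[2] = 3+1 = 4 → [3, 9, 1, 2, 11, 4]
arr[-1] = arr[-1]-arr[0] = 4-3 = 1 → [3, 9, 1, 2, 11, 1]
arr[1] = arr[0]*arr[-1] = 3*1 = 3 → [3, 3, 1, 2, 11, 1]
append arr[-1]+arr[-1] = 1+1 = 2 → [3, 3, 1, 2, 11, 1, 2]
arr[-1] = arr[-1]-arr[0] = 2-3 = -1 → [3, 3, 1, 2, 11, 1, -1]
arr[-1] = arr[-1]-arr[-1] = (-1)-(-1) = 0 → [3, 3, 1, 2, 11, 1, 0]
sum = 21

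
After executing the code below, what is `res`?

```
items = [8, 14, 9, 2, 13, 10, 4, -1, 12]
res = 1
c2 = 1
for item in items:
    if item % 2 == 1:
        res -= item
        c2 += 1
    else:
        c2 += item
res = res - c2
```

item=8: not odd; c2=9
item=14: not odd; c2=23
item=9: odd, res = 1-9 = -8; c2=24
item=2: not odd; c2=26
item=13: odd, res = (-8)-13 = -21; c2=27
item=10: not odd; c2=37
item=4: not odd; c2=41
item=-1: odd, res = (-21)-(-1) = -20; c2=42
item=12: not odd; c2=54
res-c2 = (-20)-54 = -74

-74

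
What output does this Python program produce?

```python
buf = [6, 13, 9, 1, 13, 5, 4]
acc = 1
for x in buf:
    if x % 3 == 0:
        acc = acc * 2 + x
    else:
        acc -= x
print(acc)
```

-24

x=6: %3==0, acc = 1*2+6 = 8
x=13: not %3==0, acc = 8-13 = -5
x=9: %3==0, acc = (-5)*2+9 = -1
x=1: not %3==0, acc = (-1)-1 = -2
x=13: not %3==0, acc = (-2)-13 = -15
x=5: not %3==0, acc = (-15)-5 = -20
x=4: not %3==0, acc = (-20)-4 = -24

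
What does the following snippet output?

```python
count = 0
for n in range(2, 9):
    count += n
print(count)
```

35

n=2: count = 0+2 = 2
n=3: count = 2+3 = 5
n=4: count = 5+4 = 9
n=5: count = 9+5 = 14
n=6: count = 14+6 = 20
n=7: count = 20+7 = 27
n=8: count = 27+8 = 35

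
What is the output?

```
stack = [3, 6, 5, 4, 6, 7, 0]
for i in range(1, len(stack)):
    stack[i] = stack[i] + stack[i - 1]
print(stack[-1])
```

i=1: stack[1] = 6+3 = 9 → [3, 9, 5, 4, 6, 7, 0]
i=2: stack[2] = 5+9 = 14 → [3, 9, 14, 4, 6, 7, 0]
i=3: stack[3] = 4+14 = 18 → [3, 9, 14, 18, 6, 7, 0]
i=4: stack[4] = 6+18 = 24 → [3, 9, 14, 18, 24, 7, 0]
i=5: stack[5] = 7+24 = 31 → [3, 9, 14, 18, 24, 31, 0]
i=6: stack[6] = 0+31 = 31 → [3, 9, 14, 18, 24, 31, 31]

31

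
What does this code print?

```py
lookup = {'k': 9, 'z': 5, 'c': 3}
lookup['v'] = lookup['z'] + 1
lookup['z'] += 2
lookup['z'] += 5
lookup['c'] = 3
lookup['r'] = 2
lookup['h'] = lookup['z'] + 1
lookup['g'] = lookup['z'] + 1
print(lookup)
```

lookup['v'] = lookup['z']+1 = 6 → {'k': 9, 'z': 5, 'c': 3, 'v': 6}
lookup['z'] = 5+2 = 7 → {'k': 9, 'z': 7, 'c': 3, 'v': 6}
lookup['z'] = 7+5 = 12 → {'k': 9, 'z': 12, 'c': 3, 'v': 6}
lookup['c'] = 3 → {'k': 9, 'z': 12, 'c': 3, 'v': 6}
lookup['r'] = 2 → {'k': 9, 'z': 12, 'c': 3, 'v': 6, 'r': 2}
lookup['h'] = lookup['z']+1 = 13 → {'k': 9, 'z': 12, 'c': 3, 'v': 6, 'r': 2, 'h': 13}
lookup['g'] = lookup['z']+1 = 13 → {'k': 9, 'z': 12, 'c': 3, 'v': 6, 'r': 2, 'h': 13, 'g': 13}

{'k': 9, 'z': 12, 'c': 3, 'v': 6, 'r': 2, 'h': 13, 'g': 13}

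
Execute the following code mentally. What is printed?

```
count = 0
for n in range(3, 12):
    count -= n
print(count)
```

-63

n=3: count = 0-3 = -3
n=4: count = (-3)-4 = -7
n=5: count = (-7)-5 = -12
n=6: count = (-12)-6 = -18
n=7: count = (-18)-7 = -25
n=8: count = (-25)-8 = -33
n=9: count = (-33)-9 = -42
n=10: count = (-42)-10 = -52
n=11: count = (-52)-11 = -63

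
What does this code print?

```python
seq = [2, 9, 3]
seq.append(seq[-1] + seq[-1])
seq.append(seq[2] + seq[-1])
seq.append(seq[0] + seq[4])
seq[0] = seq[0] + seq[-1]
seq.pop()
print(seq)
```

append seq[-1]+seq[-1] = 3+3 = 6 → [2, 9, 3, 6]
append seq[2]+seq[-1] = 3+6 = 9 → [2, 9, 3, 6, 9]
append seq[0]+seq[4] = 2+9 = 11 → [2, 9, 3, 6, 9, 11]
seq[0] = seq[0]+seq[-1] = 2+11 = 13 → [13, 9, 3, 6, 9, 11]
pop() removes 11 → [13, 9, 3, 6, 9]

[13, 9, 3, 6, 9]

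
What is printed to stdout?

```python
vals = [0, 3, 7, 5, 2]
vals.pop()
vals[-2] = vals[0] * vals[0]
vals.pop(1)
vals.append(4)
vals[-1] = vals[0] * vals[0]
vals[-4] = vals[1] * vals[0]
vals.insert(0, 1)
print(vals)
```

pop() removes 2 → [0, 3, 7, 5]
vals[-2] = vals[0]*vals[0] = 0*0 = 0 → [0, 3, 0, 5]
pop(1) removes 3 → [0, 0, 5]
append 4 → [0, 0, 5, 4]
vals[-1] = vals[0]*vals[0] = 0*0 = 0 → [0, 0, 5, 0]
vals[-4] = vals[1]*vals[0] = 0*0 = 0 → [0, 0, 5, 0]
insert 1 at 0 → [1, 0, 0, 5, 0]

[1, 0, 0, 5, 0]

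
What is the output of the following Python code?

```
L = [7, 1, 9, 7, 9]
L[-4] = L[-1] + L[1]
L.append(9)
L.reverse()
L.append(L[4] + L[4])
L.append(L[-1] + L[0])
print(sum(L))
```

100

L[-4] = L[-1]+L[1] = 9+1 = 10 → [7, 10, 9, 7, 9]
append 9 → [7, 10, 9, 7, 9, 9]
reverse → [9, 9, 7, 9, 10, 7]
append L[4]+L[4] = 10+10 = 20 → [9, 9, 7, 9, 10, 7, 20]
append L[-1]+L[0] = 20+9 = 29 → [9, 9, 7, 9, 10, 7, 20, 29]
sum = 100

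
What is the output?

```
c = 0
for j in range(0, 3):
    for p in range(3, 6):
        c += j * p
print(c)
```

j=0,p=3: c = 0+0 = 0
j=0,p=4: c = 0+0 = 0
j=0,p=5: c = 0+0 = 0
j=1,p=3: c = 0+3 = 3
j=1,p=4: c = 3+4 = 7
j=1,p=5: c = 7+5 = 12
j=2,p=3: c = 12+6 = 18
j=2,p=4: c = 18+8 = 26
j=2,p=5: c = 26+10 = 36

36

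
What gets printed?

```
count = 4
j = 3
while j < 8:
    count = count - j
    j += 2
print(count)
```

-11

j=3: count = 4-3 = 1
j=5: count = 1-5 = -4
j=7: count = (-4)-7 = -11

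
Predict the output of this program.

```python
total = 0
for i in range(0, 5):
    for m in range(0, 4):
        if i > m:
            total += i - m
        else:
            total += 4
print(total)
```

i=0,m=0: not 0>0, total = 0+4 = 4
i=0,m=1: not 0>1, total = 4+4 = 8
i=0,m=2: not 0>2, total = 8+4 = 12
i=0,m=3: not 0>3, total = 12+4 = 16
i=1,m=0: 1>0, total = 16+1 = 17
i=1,m=1: not 1>1, total = 17+4 = 21
i=1,m=2: not 1>2, total = 21+4 = 25
i=1,m=3: not 1>3, total = 25+4 = 29
i=2,m=0: 2>0, total = 29+2 = 31
i=2,m=1: 2>1, total = 31+1 = 32
i=2,m=2: not 2>2, total = 32+4 = 36
i=2,m=3: not 2>3, total = 36+4 = 40
i=3,m=0: 3>0, total = 40+3 = 43
i=3,m=1: 3>1, total = 43+2 = 45
i=3,m=2: 3>2, total = 45+1 = 46
i=3,m=3: not 3>3, total = 46+4 = 50
i=4,m=0: 4>0, total = 50+4 = 54
i=4,m=1: 4>1, total = 54+3 = 57
i=4,m=2: 4>2, total = 57+2 = 59
i=4,m=3: 4>3, total = 59+1 = 60

60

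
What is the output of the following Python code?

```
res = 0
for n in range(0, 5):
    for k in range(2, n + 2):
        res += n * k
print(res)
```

95

n=1,k=2: res = 0+2 = 2
n=2,k=2: res = 2+4 = 6
n=2,k=3: res = 6+6 = 12
n=3,k=2: res = 12+6 = 18
n=3,k=3: res = 18+9 = 27
n=3,k=4: res = 27+12 = 39
n=4,k=2: res = 39+8 = 47
n=4,k=3: res = 47+12 = 59
n=4,k=4: res = 59+16 = 75
n=4,k=5: res = 75+20 = 95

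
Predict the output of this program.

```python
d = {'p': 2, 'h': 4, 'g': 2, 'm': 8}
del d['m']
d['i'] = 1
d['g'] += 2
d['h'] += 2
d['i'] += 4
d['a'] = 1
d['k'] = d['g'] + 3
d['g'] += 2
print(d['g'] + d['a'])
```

7

del 'm' → {'p': 2, 'h': 4, 'g': 2}
d['i'] = 1 → {'p': 2, 'h': 4, 'g': 2, 'i': 1}
d['g'] = 2+2 = 4 → {'p': 2, 'h': 4, 'g': 4, 'i': 1}
d['h'] = 4+2 = 6 → {'p': 2, 'h': 6, 'g': 4, 'i': 1}
d['i'] = 1+4 = 5 → {'p': 2, 'h': 6, 'g': 4, 'i': 5}
d['a'] = 1 → {'p': 2, 'h': 6, 'g': 4, 'i': 5, 'a': 1}
d['k'] = d['g']+3 = 7 → {'p': 2, 'h': 6, 'g': 4, 'i': 5, 'a': 1, 'k': 7}
d['g'] = 4+2 = 6 → {'p': 2, 'h': 6, 'g': 6, 'i': 5, 'a': 1, 'k': 7}
d['g']+d['a'] = 6+1 = 7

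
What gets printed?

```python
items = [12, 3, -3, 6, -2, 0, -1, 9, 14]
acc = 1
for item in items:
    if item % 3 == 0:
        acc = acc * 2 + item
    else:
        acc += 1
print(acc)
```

item=12: %3==0, acc = 1*2+12 = 14
item=3: %3==0, acc = 14*2+3 = 31
item=-3: %3==0, acc = 31*2+(-3) = 59
item=6: %3==0, acc = 59*2+6 = 124
item=-2: not %3==0, acc = 124+1 = 125
item=0: %3==0, acc = 125*2+0 = 250
item=-1: not %3==0, acc = 250+1 = 251
item=9: %3==0, acc = 251*2+9 = 511
item=14: not %3==0, acc = 511+1 = 512

512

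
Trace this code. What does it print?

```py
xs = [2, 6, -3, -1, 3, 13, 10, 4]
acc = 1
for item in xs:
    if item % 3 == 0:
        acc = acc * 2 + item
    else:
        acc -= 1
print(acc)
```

item=2: not %3==0, acc = 1-1 = 0
item=6: %3==0, acc = 0*2+6 = 6
item=-3: %3==0, acc = 6*2+(-3) = 9
item=-1: not %3==0, acc = 9-1 = 8
item=3: %3==0, acc = 8*2+3 = 19
item=13: not %3==0, acc = 19-1 = 18
item=10: not %3==0, acc = 18-1 = 17
item=4: not %3==0, acc = 17-1 = 16

16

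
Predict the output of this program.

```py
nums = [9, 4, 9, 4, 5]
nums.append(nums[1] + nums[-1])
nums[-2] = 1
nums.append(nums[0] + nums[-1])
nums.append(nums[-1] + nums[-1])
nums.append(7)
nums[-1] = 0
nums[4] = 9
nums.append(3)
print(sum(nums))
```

101

append nums[1]+nums[-1] = 4+5 = 9 → [9, 4, 9, 4, 5, 9]
nums[-2] = 1 → [9, 4, 9, 4, 1, 9]
append nums[0]+nums[-1] = 9+9 = 18 → [9, 4, 9, 4, 1, 9, 18]
append nums[-1]+nums[-1] = 18+18 = 36 → [9, 4, 9, 4, 1, 9, 18, 36]
append 7 → [9, 4, 9, 4, 1, 9, 18, 36, 7]
nums[-1] = 0 → [9, 4, 9, 4, 1, 9, 18, 36, 0]
nums[4] = 9 → [9, 4, 9, 4, 9, 9, 18, 36, 0]
append 3 → [9, 4, 9, 4, 9, 9, 18, 36, 0, 3]
sum = 101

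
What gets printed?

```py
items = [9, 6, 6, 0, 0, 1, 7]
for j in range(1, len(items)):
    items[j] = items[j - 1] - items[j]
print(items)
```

j=1: items[1] = 9-6 = 3 → [9, 3, 6, 0, 0, 1, 7]
j=2: items[2] = 3-6 = -3 → [9, 3, -3, 0, 0, 1, 7]
j=3: items[3] = (-3)-0 = -3 → [9, 3, -3, -3, 0, 1, 7]
j=4: items[4] = (-3)-0 = -3 → [9, 3, -3, -3, -3, 1, 7]
j=5: items[5] = (-3)-1 = -4 → [9, 3, -3, -3, -3, -4, 7]
j=6: items[6] = (-4)-7 = -11 → [9, 3, -3, -3, -3, -4, -11]

[9, 3, -3, -3, -3, -4, -11]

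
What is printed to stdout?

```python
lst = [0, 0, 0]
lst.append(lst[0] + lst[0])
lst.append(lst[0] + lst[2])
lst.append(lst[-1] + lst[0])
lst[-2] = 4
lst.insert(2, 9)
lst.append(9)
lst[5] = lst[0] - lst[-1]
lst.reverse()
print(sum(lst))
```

append lst[0]+lst[0] = 0+0 = 0 → [0, 0, 0, 0]
append lst[0]+lst[2] = 0+0 = 0 → [0, 0, 0, 0, 0]
append lst[-1]+lst[0] = 0+0 = 0 → [0, 0, 0, 0, 0, 0]
lst[-2] = 4 → [0, 0, 0, 0, 4, 0]
insert 9 at 2 → [0, 0, 9, 0, 0, 4, 0]
append 9 → [0, 0, 9, 0, 0, 4, 0, 9]
lst[5] = lst[0]-lst[-1] = 0-9 = -9 → [0, 0, 9, 0, 0, -9, 0, 9]
reverse → [9, 0, -9, 0, 0, 9, 0, 0]
sum = 9

9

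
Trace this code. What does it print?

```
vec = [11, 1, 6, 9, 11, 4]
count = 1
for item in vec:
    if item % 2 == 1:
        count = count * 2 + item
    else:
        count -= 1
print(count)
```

132

item=11: odd, count = 1*2+11 = 13
item=1: odd, count = 13*2+1 = 27
item=6: not odd, count = 27-1 = 26
item=9: odd, count = 26*2+9 = 61
item=11: odd, count = 61*2+11 = 133
item=4: not odd, count = 133-1 = 132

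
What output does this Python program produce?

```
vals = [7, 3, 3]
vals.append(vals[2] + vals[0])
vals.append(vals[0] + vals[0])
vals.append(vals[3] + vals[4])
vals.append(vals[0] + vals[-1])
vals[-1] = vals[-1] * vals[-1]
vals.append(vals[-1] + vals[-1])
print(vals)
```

append vals[2]+vals[0] = 3+7 = 10 → [7, 3, 3, 10]
append vals[0]+vals[0] = 7+7 = 14 → [7, 3, 3, 10, 14]
append vals[3]+vals[4] = 10+14 = 24 → [7, 3, 3, 10, 14, 24]
append vals[0]+vals[-1] = 7+24 = 31 → [7, 3, 3, 10, 14, 24, 31]
vals[-1] = vals[-1]*vals[-1] = 31*31 = 961 → [7, 3, 3, 10, 14, 24, 961]
append vals[-1]+vals[-1] = 961+961 = 1922 → [7, 3, 3, 10, 14, 24, 961, 1922]

[7, 3, 3, 10, 14, 24, 961, 1922]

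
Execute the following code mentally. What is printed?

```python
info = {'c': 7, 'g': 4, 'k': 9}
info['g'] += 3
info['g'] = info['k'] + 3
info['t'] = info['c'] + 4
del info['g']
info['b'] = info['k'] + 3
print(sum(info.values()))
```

info['g'] = 4+3 = 7 → {'c': 7, 'g': 7, 'k': 9}
info['g'] = info['k']+3 = 12 → {'c': 7, 'g': 12, 'k': 9}
info['t'] = info['c']+4 = 11 → {'c': 7, 'g': 12, 'k': 9, 't': 11}
del 'g' → {'c': 7, 'k': 9, 't': 11}
info['b'] = info['k']+3 = 12 → {'c': 7, 'k': 9, 't': 11, 'b': 12}
sum of values = 39

39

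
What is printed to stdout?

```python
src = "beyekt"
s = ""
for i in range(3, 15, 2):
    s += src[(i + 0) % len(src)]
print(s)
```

eteete

i=3: add src[3]='e' → 'e'
i=5: add src[5]='t' → 'et'
i=7: add src[1]='e' → 'ete'
i=9: add src[3]='e' → 'etee'
i=11: add src[5]='t' → 'eteet'
i=13: add src[1]='e' → 'eteete'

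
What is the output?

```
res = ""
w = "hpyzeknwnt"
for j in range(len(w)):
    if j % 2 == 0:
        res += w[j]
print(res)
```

hyenn

j=0: add 'h' → 'h'
j=1: skip
j=2: add 'y' → 'hy'
j=3: skip
j=4: add 'e' → 'hye'
j=5: skip
j=6: add 'n' → 'hyen'
j=7: skip
j=8: add 'n' → 'hyenn'
j=9: skip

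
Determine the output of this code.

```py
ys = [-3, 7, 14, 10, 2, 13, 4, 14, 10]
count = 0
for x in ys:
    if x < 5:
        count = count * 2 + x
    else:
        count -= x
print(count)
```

x=-3: <5, count = 0*2+(-3) = -3
x=7: not <5, count = (-3)-7 = -10
x=14: not <5, count = (-10)-14 = -24
x=10: not <5, count = (-24)-10 = -34
x=2: <5, count = (-34)*2+2 = -66
x=13: not <5, count = (-66)-13 = -79
x=4: <5, count = (-79)*2+4 = -154
x=14: not <5, count = (-154)-14 = -168
x=10: not <5, count = (-168)-10 = -178

-178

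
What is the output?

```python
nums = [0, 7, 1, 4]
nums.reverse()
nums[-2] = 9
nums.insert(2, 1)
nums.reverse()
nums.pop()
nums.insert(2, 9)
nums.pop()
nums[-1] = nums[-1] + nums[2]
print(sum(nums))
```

reverse → [4, 1, 7, 0]
nums[-2] = 9 → [4, 1, 9, 0]
insert 1 at 2 → [4, 1, 1, 9, 0]
reverse → [0, 9, 1, 1, 4]
pop() removes 4 → [0, 9, 1, 1]
insert 9 at 2 → [0, 9, 9, 1, 1]
pop() removes 1 → [0, 9, 9, 1]
nums[-1] = nums[-1]+nums[2] = 1+9 = 10 → [0, 9, 9, 10]
sum = 28

28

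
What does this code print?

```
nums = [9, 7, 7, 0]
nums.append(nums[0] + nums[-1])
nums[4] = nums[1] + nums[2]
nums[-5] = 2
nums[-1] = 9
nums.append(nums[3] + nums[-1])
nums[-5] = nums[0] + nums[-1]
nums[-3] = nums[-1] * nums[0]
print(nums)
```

[2, 11, 7, 18, 9, 9]

append nums[0]+nums[-1] = 9+0 = 9 → [9, 7, 7, 0, 9]
nums[4] = nums[1]+nums[2] = 7+7 = 14 → [9, 7, 7, 0, 14]
nums[-5] = 2 → [2, 7, 7, 0, 14]
nums[-1] = 9 → [2, 7, 7, 0, 9]
append nums[3]+nums[-1] = 0+9 = 9 → [2, 7, 7, 0, 9, 9]
nums[-5] = nums[0]+nums[-1] = 2+9 = 11 → [2, 11, 7, 0, 9, 9]
nums[-3] = nums[-1]*nums[0] = 9*2 = 18 → [2, 11, 7, 18, 9, 9]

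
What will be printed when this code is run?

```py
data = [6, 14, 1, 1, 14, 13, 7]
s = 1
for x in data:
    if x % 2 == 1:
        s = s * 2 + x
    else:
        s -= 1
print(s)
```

x=6: not odd, s = 1-1 = 0
x=14: not odd, s = 0-1 = -1
x=1: odd, s = (-1)*2+1 = -1
x=1: odd, s = (-1)*2+1 = -1
x=14: not odd, s = (-1)-1 = -2
x=13: odd, s = (-2)*2+13 = 9
x=7: odd, s = 9*2+7 = 25

25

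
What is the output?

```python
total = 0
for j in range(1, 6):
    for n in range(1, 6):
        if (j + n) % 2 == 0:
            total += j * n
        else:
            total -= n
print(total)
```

81

j=1,n=1: even sum, total = 0+1 = 1
j=1,n=2: odd sum, total = 1-2 = -1
j=1,n=3: even sum, total = (-1)+3 = 2
j=1,n=4: odd sum, total = 2-4 = -2
j=1,n=5: even sum, total = (-2)+5 = 3
j=2,n=1: odd sum, total = 3-1 = 2
j=2,n=2: even sum, total = 2+4 = 6
j=2,n=3: odd sum, total = 6-3 = 3
j=2,n=4: even sum, total = 3+8 = 11
j=2,n=5: odd sum, total = 11-5 = 6
j=3,n=1: even sum, total = 6+3 = 9
j=3,n=2: odd sum, total = 9-2 = 7
j=3,n=3: even sum, total = 7+9 = 16
j=3,n=4: odd sum, total = 16-4 = 12
j=3,n=5: even sum, total = 12+15 = 27
j=4,n=1: odd sum, total = 27-1 = 26
j=4,n=2: even sum, total = 26+8 = 34
j=4,n=3: odd sum, total = 34-3 = 31
j=4,n=4: even sum, total = 31+16 = 47
j=4,n=5: odd sum, total = 47-5 = 42
j=5,n=1: even sum, total = 42+5 = 47
j=5,n=2: odd sum, total = 47-2 = 45
j=5,n=3: even sum, total = 45+15 = 60
j=5,n=4: odd sum, total = 60-4 = 56
j=5,n=5: even sum, total = 56+25 = 81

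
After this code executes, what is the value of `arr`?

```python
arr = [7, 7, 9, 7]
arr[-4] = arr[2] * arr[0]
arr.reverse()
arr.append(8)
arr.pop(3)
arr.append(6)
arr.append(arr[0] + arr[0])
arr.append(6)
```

arr[-4] = arr[2]*arr[0] = 9*7 = 63 → [63, 7, 9, 7]
reverse → [7, 9, 7, 63]
append 8 → [7, 9, 7, 63, 8]
pop(3) removes 63 → [7, 9, 7, 8]
append 6 → [7, 9, 7, 8, 6]
append arr[0]+arr[0] = 7+7 = 14 → [7, 9, 7, 8, 6, 14]
append 6 → [7, 9, 7, 8, 6, 14, 6]

[7, 9, 7, 8, 6, 14, 6]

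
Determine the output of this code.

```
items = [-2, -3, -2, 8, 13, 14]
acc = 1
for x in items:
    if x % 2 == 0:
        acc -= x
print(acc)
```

x=-2: even, acc = 1-(-2) = 3
x=-3: not even
x=-2: even, acc = 3-(-2) = 5
x=8: even, acc = 5-8 = -3
x=13: not even
x=14: even, acc = (-3)-14 = -17

-17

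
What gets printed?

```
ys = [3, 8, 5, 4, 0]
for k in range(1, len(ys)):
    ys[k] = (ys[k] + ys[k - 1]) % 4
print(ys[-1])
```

k=1: ys[1] = (8+3)%4 = 3 → [3, 3, 5, 4, 0]
k=2: ys[2] = (5+3)%4 = 0 → [3, 3, 0, 4, 0]
k=3: ys[3] = (4+0)%4 = 0 → [3, 3, 0, 0, 0]
k=4: ys[4] = (0+0)%4 = 0 → [3, 3, 0, 0, 0]

0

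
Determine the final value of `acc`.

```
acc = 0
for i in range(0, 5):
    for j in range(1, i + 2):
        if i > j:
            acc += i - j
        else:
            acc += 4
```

i=0,j=1: not 0>1, acc = 0+4 = 4
i=1,j=1: not 1>1, acc = 4+4 = 8
i=1,j=2: not 1>2, acc = 8+4 = 12
i=2,j=1: 2>1, acc = 12+1 = 13
i=2,j=2: not 2>2, acc = 13+4 = 17
i=2,j=3: not 2>3, acc = 17+4 = 21
i=3,j=1: 3>1, acc = 21+2 = 23
i=3,j=2: 3>2, acc = 23+1 = 24
i=3,j=3: not 3>3, acc = 24+4 = 28
i=3,j=4: not 3>4, acc = 28+4 = 32
i=4,j=1: 4>1, acc = 32+3 = 35
i=4,j=2: 4>2, acc = 35+2 = 37
i=4,j=3: 4>3, acc = 37+1 = 38
i=4,j=4: not 4>4, acc = 38+4 = 42
i=4,j=5: not 4>5, acc = 42+4 = 46

46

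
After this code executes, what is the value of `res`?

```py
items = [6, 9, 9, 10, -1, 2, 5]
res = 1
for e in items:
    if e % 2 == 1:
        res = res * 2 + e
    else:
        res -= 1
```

e=6: not odd, res = 1-1 = 0
e=9: odd, res = 0*2+9 = 9
e=9: odd, res = 9*2+9 = 27
e=10: not odd, res = 27-1 = 26
e=-1: odd, res = 26*2+(-1) = 51
e=2: not odd, res = 51-1 = 50
e=5: odd, res = 50*2+5 = 105

105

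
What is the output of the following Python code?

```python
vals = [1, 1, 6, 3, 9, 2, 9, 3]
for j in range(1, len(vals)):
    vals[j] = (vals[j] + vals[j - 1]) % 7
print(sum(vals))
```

24

j=1: vals[1] = (1+1)%7 = 2 → [1, 2, 6, 3, 9, 2, 9, 3]
j=2: vals[2] = (6+2)%7 = 1 → [1, 2, 1, 3, 9, 2, 9, 3]
j=3: vals[3] = (3+1)%7 = 4 → [1, 2, 1, 4, 9, 2, 9, 3]
j=4: vals[4] = (9+4)%7 = 6 → [1, 2, 1, 4, 6, 2, 9, 3]
j=5: vals[5] = (2+6)%7 = 1 → [1, 2, 1, 4, 6, 1, 9, 3]
j=6: vals[6] = (9+1)%7 = 3 → [1, 2, 1, 4, 6, 1, 3, 3]
j=7: vals[7] = (3+3)%7 = 6 → [1, 2, 1, 4, 6, 1, 3, 6]
sum = 24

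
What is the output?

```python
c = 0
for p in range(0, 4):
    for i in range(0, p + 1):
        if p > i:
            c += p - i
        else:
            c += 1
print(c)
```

p=0,i=0: not 0>0, c = 0+1 = 1
p=1,i=0: 1>0, c = 1+1 = 2
p=1,i=1: not 1>1, c = 2+1 = 3
p=2,i=0: 2>0, c = 3+2 = 5
p=2,i=1: 2>1, c = 5+1 = 6
p=2,i=2: not 2>2, c = 6+1 = 7
p=3,i=0: 3>0, c = 7+3 = 10
p=3,i=1: 3>1, c = 10+2 = 12
p=3,i=2: 3>2, c = 12+1 = 13
p=3,i=3: not 3>3, c = 13+1 = 14

14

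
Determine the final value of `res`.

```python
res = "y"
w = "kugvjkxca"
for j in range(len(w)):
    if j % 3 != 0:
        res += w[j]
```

j=0: skip
j=1: add 'u' → 'yu'
j=2: add 'g' → 'yug'
j=3: skip
j=4: add 'j' → 'yugj'
j=5: add 'k' → 'yugjk'
j=6: skip
j=7: add 'c' → 'yugjkc'
j=8: add 'a' → 'yugjkca'

'yugjkca'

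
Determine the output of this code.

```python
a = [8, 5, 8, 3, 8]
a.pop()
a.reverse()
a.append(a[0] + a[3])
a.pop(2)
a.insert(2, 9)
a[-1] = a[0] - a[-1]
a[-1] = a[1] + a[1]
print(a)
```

[3, 8, 9, 8, 16]

pop() removes 8 → [8, 5, 8, 3]
reverse → [3, 8, 5, 8]
append a[0]+a[3] = 3+8 = 11 → [3, 8, 5, 8, 11]
pop(2) removes 5 → [3, 8, 8, 11]
insert 9 at 2 → [3, 8, 9, 8, 11]
a[-1] = a[0]-a[-1] = 3-11 = -8 → [3, 8, 9, 8, -8]
a[-1] = a[1]+a[1] = 8+8 = 16 → [3, 8, 9, 8, 16]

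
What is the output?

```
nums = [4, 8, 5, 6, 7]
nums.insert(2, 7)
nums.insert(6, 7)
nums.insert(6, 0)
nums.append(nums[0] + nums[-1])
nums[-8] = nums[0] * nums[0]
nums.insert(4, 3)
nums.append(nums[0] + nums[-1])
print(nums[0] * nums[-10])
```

insert 7 at 2 → [4, 8, 7, 5, 6, 7]
insert 7 at 6 → [4, 8, 7, 5, 6, 7, 7]
insert 0 at 6 → [4, 8, 7, 5, 6, 7, 0, 7]
append nums[0]+nums[-1] = 4+7 = 11 → [4, 8, 7, 5, 6, 7, 0, 7, 11]
nums[-8] = nums[0]*nums[0] = 4*4 = 16 → [4, 16, 7, 5, 6, 7, 0, 7, 11]
insert 3 at 4 → [4, 16, 7, 5, 3, 6, 7, 0, 7, 11]
append nums[0]+nums[-1] = 4+11 = 15 → [4, 16, 7, 5, 3, 6, 7, 0, 7, 11, 15]
nums[0]*nums[-10] = 4*16 = 64

64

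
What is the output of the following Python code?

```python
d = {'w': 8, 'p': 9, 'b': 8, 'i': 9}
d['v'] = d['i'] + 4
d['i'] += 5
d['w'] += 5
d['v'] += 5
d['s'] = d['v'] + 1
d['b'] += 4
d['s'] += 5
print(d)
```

d['v'] = d['i']+4 = 13 → {'w': 8, 'p': 9, 'b': 8, 'i': 9, 'v': 13}
d['i'] = 9+5 = 14 → {'w': 8, 'p': 9, 'b': 8, 'i': 14, 'v': 13}
d['w'] = 8+5 = 13 → {'w': 13, 'p': 9, 'b': 8, 'i': 14, 'v': 13}
d['v'] = 13+5 = 18 → {'w': 13, 'p': 9, 'b': 8, 'i': 14, 'v': 18}
d['s'] = d['v']+1 = 19 → {'w': 13, 'p': 9, 'b': 8, 'i': 14, 'v': 18, 's': 19}
d['b'] = 8+4 = 12 → {'w': 13, 'p': 9, 'b': 12, 'i': 14, 'v': 18, 's': 19}
d['s'] = 19+5 = 24 → {'w': 13, 'p': 9, 'b': 12, 'i': 14, 'v': 18, 's': 24}

{'w': 13, 'p': 9, 'b': 12, 'i': 14, 'v': 18, 's': 24}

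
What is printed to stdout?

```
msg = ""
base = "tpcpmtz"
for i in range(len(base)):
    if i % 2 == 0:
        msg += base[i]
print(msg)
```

tcmz

i=0: add 't' → 't'
i=1: skip
i=2: add 'c' → 'tc'
i=3: skip
i=4: add 'm' → 'tcm'
i=5: skip
i=6: add 'z' → 'tcmz'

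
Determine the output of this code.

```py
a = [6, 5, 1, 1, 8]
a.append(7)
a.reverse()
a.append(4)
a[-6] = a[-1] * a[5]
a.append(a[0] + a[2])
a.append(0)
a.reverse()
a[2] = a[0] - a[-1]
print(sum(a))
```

append 7 → [6, 5, 1, 1, 8, 7]
reverse → [7, 8, 1, 1, 5, 6]
append 4 → [7, 8, 1, 1, 5, 6, 4]
a[-6] = a[-1]*a[5] = 4*6 = 24 → [7, 24, 1, 1, 5, 6, 4]
append a[0]+a[2] = 7+1 = 8 → [7, 24, 1, 1, 5, 6, 4, 8]
append 0 → [7, 24, 1, 1, 5, 6, 4, 8, 0]
reverse → [0, 8, 4, 6, 5, 1, 1, 24, 7]
a[2] = a[0]-a[-1] = 0-7 = -7 → [0, 8, -7, 6, 5, 1, 1, 24, 7]
sum = 45

45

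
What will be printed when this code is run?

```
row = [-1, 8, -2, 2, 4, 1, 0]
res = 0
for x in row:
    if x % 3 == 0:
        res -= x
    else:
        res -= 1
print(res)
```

x=-1: not %3==0, res = 0-1 = -1
x=8: not %3==0, res = (-1)-1 = -2
x=-2: not %3==0, res = (-2)-1 = -3
x=2: not %3==0, res = (-3)-1 = -4
x=4: not %3==0, res = (-4)-1 = -5
x=1: not %3==0, res = (-5)-1 = -6
x=0: %3==0, res = (-6)-0 = -6

-6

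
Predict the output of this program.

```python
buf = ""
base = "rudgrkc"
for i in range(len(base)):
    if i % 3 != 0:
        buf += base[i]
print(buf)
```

udrk

i=0: skip
i=1: add 'u' → 'u'
i=2: add 'd' → 'ud'
i=3: skip
i=4: add 'r' → 'udr'
i=5: add 'k' → 'udrk'
i=6: skip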